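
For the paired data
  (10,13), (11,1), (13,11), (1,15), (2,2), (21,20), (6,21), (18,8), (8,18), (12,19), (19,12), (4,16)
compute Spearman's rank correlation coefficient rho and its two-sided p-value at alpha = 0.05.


Step 1: Rank x and y separately (midranks; no ties here).
rank(x): 10->6, 11->7, 13->9, 1->1, 2->2, 21->12, 6->4, 18->10, 8->5, 12->8, 19->11, 4->3
rank(y): 13->6, 1->1, 11->4, 15->7, 2->2, 20->11, 21->12, 8->3, 18->9, 19->10, 12->5, 16->8
Step 2: d_i = R_x(i) - R_y(i); compute d_i^2.
  (6-6)^2=0, (7-1)^2=36, (9-4)^2=25, (1-7)^2=36, (2-2)^2=0, (12-11)^2=1, (4-12)^2=64, (10-3)^2=49, (5-9)^2=16, (8-10)^2=4, (11-5)^2=36, (3-8)^2=25
sum(d^2) = 292.
Step 3: rho = 1 - 6*292 / (12*(12^2 - 1)) = 1 - 1752/1716 = -0.020979.
Step 4: Under H0, t = rho * sqrt((n-2)/(1-rho^2)) = -0.0664 ~ t(10).
Step 5: Two-sided p-value from the t-distribution with 10 df = 0.948402.
Step 6: alpha = 0.05. fail to reject H0.

rho = -0.0210, p = 0.948402, fail to reject H0 at alpha = 0.05.


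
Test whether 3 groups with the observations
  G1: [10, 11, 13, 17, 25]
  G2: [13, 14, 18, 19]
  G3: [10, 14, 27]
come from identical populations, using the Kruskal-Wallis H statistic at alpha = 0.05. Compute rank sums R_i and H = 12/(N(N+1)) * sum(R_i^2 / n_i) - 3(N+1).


Step 1: Combine all N = 12 observations and assign midranks.
sorted (value, group, rank): (10,G1,1.5), (10,G3,1.5), (11,G1,3), (13,G1,4.5), (13,G2,4.5), (14,G2,6.5), (14,G3,6.5), (17,G1,8), (18,G2,9), (19,G2,10), (25,G1,11), (27,G3,12)
Step 2: Sum ranks within each group.
R_1 = 28 (n_1 = 5)
R_2 = 30 (n_2 = 4)
R_3 = 20 (n_3 = 3)
Step 3: H = 12/(N(N+1)) * sum(R_i^2/n_i) - 3(N+1)
     = 12/(12*13) * (28^2/5 + 30^2/4 + 20^2/3) - 3*13
     = 0.076923 * 515.133 - 39
     = 0.625641.
Step 4: Ties present; correction factor C = 1 - 18/(12^3 - 12) = 0.989510. Corrected H = 0.625641 / 0.989510 = 0.632273.
Step 5: Under H0, H ~ chi^2(2); p-value = 0.728960.
Step 6: alpha = 0.05. fail to reject H0.

H = 0.6323, df = 2, p = 0.728960, fail to reject H0.


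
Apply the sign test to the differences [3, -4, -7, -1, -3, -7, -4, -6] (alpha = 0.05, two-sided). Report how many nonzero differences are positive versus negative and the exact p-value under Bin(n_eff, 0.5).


Step 1: Discard zero differences. Original n = 8; n_eff = number of nonzero differences = 8.
Nonzero differences (with sign): +3, -4, -7, -1, -3, -7, -4, -6
Step 2: Count signs: positive = 1, negative = 7.
Step 3: Under H0: P(positive) = 0.5, so the number of positives S ~ Bin(8, 0.5).
Step 4: Two-sided exact p-value = sum of Bin(8,0.5) probabilities at or below the observed probability = 0.070312.
Step 5: alpha = 0.05. fail to reject H0.

n_eff = 8, pos = 1, neg = 7, p = 0.070312, fail to reject H0.


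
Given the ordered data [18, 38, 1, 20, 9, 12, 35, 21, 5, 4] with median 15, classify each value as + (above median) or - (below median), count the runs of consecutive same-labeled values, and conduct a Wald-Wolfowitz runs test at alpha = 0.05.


Step 1: Compute median = 15; label A = above, B = below.
Labels in order: AABABBAABB  (n_A = 5, n_B = 5)
Step 2: Count runs R = 6.
Step 3: Under H0 (random ordering), E[R] = 2*n_A*n_B/(n_A+n_B) + 1 = 2*5*5/10 + 1 = 6.0000.
        Var[R] = 2*n_A*n_B*(2*n_A*n_B - n_A - n_B) / ((n_A+n_B)^2 * (n_A+n_B-1)) = 2000/900 = 2.2222.
        SD[R] = 1.4907.
Step 4: R = E[R], so z = 0 with no continuity correction.
Step 5: Two-sided p-value via normal approximation = 2*(1 - Phi(|z|)) = 1.000000.
Step 6: alpha = 0.05. fail to reject H0.

R = 6, z = 0.0000, p = 1.000000, fail to reject H0.


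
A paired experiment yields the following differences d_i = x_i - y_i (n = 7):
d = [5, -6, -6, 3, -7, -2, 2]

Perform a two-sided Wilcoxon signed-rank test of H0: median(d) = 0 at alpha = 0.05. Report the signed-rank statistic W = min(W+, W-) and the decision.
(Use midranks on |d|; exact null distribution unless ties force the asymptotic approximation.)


Step 1: Drop any zero differences (none here) and take |d_i|.
|d| = [5, 6, 6, 3, 7, 2, 2]
Step 2: Midrank |d_i| (ties get averaged ranks).
ranks: |5|->4, |6|->5.5, |6|->5.5, |3|->3, |7|->7, |2|->1.5, |2|->1.5
Step 3: Attach original signs; sum ranks with positive sign and with negative sign.
W+ = 4 + 3 + 1.5 = 8.5
W- = 5.5 + 5.5 + 7 + 1.5 = 19.5
(Check: W+ + W- = 28 should equal n(n+1)/2 = 28.)
Step 4: Test statistic W = min(W+, W-) = 8.5.
Step 5: Ties in |d|, so use the tie-corrected normal approximation.
        E[W] = n(n+1)/4 = 7*8/4 = 14.
        Tie groups: |d|=2 (t=2), |d|=6 (t=2); sum(t^3 - t) = 12.
        Var[W] = n(n+1)(2n+1)/24 - sum(t^3-t)/48 = 840/24 - 12/48 = 34.75.
        z = (W - E[W]) / sqrt(Var[W]) = (8.5 - 14) / 5.8949 = -0.9330.
        Two-sided p = 2*Phi(z) = 0.350816.
Step 6: alpha = 0.05. fail to reject H0.

W+ = 8.5, W- = 19.5, W = min = 8.5, p = 0.350816, fail to reject H0.


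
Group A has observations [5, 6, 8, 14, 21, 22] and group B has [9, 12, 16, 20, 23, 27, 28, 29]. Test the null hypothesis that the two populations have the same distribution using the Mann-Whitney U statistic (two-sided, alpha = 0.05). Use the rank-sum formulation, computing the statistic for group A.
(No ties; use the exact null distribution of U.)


Step 1: Combine and sort all 14 observations; assign midranks.
sorted (value, group): (5,X), (6,X), (8,X), (9,Y), (12,Y), (14,X), (16,Y), (20,Y), (21,X), (22,X), (23,Y), (27,Y), (28,Y), (29,Y)
ranks: 5->1, 6->2, 8->3, 9->4, 12->5, 14->6, 16->7, 20->8, 21->9, 22->10, 23->11, 27->12, 28->13, 29->14
Step 2: Rank sum for X: R1 = 1 + 2 + 3 + 6 + 9 + 10 = 31.
Step 3: U_X = R1 - n1(n1+1)/2 = 31 - 6*7/2 = 31 - 21 = 10.
       U_Y = n1*n2 - U_X = 48 - 10 = 38.
Step 4: No ties, so the exact null distribution of U (based on enumerating the C(14,6) = 3003 equally likely rank assignments) gives the two-sided p-value.
Step 5: p-value = 0.081252; compare to alpha = 0.05. fail to reject H0.

U_X = 10, p = 0.081252, fail to reject H0 at alpha = 0.05.


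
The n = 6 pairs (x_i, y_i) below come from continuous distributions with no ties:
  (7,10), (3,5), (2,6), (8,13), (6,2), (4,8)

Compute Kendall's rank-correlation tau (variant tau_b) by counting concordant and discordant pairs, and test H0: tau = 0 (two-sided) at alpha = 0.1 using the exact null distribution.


Step 1: Enumerate the 15 unordered pairs (i,j) with i<j and classify each by sign(x_j-x_i) * sign(y_j-y_i).
  (1,2):dx=-4,dy=-5->C; (1,3):dx=-5,dy=-4->C; (1,4):dx=+1,dy=+3->C; (1,5):dx=-1,dy=-8->C
  (1,6):dx=-3,dy=-2->C; (2,3):dx=-1,dy=+1->D; (2,4):dx=+5,dy=+8->C; (2,5):dx=+3,dy=-3->D
  (2,6):dx=+1,dy=+3->C; (3,4):dx=+6,dy=+7->C; (3,5):dx=+4,dy=-4->D; (3,6):dx=+2,dy=+2->C
  (4,5):dx=-2,dy=-11->C; (4,6):dx=-4,dy=-5->C; (5,6):dx=-2,dy=+6->D
Step 2: C = 11, D = 4, total pairs = 15.
Step 3: tau = (C - D)/(n(n-1)/2) = (11 - 4)/15 = 0.466667.
Step 4: Exact two-sided p-value (enumerate n! = 720 permutations of y under H0): p = 0.272222.
Step 5: alpha = 0.1. fail to reject H0.

tau_b = 0.4667 (C=11, D=4), p = 0.272222, fail to reject H0.


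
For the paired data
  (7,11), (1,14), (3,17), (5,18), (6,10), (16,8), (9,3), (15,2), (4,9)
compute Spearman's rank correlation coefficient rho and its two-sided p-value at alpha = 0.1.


Step 1: Rank x and y separately (midranks; no ties here).
rank(x): 7->6, 1->1, 3->2, 5->4, 6->5, 16->9, 9->7, 15->8, 4->3
rank(y): 11->6, 14->7, 17->8, 18->9, 10->5, 8->3, 3->2, 2->1, 9->4
Step 2: d_i = R_x(i) - R_y(i); compute d_i^2.
  (6-6)^2=0, (1-7)^2=36, (2-8)^2=36, (4-9)^2=25, (5-5)^2=0, (9-3)^2=36, (7-2)^2=25, (8-1)^2=49, (3-4)^2=1
sum(d^2) = 208.
Step 3: rho = 1 - 6*208 / (9*(9^2 - 1)) = 1 - 1248/720 = -0.733333.
Step 4: Under H0, t = rho * sqrt((n-2)/(1-rho^2)) = -2.8538 ~ t(7).
Step 5: Two-sided p-value from the t-distribution with 7 df = 0.024554.
Step 6: alpha = 0.1. reject H0.

rho = -0.7333, p = 0.024554, reject H0 at alpha = 0.1.


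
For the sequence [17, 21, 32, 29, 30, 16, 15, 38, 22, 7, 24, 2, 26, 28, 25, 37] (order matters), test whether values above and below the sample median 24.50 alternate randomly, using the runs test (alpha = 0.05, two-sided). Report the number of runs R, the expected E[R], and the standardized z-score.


Step 1: Compute median = 24.50; label A = above, B = below.
Labels in order: BBAAABBABBBBAAAA  (n_A = 8, n_B = 8)
Step 2: Count runs R = 6.
Step 3: Under H0 (random ordering), E[R] = 2*n_A*n_B/(n_A+n_B) + 1 = 2*8*8/16 + 1 = 9.0000.
        Var[R] = 2*n_A*n_B*(2*n_A*n_B - n_A - n_B) / ((n_A+n_B)^2 * (n_A+n_B-1)) = 14336/3840 = 3.7333.
        SD[R] = 1.9322.
Step 4: Continuity-corrected z = (R + 0.5 - E[R]) / SD[R] = (6 + 0.5 - 9.0000) / 1.9322 = -1.2939.
Step 5: Two-sided p-value via normal approximation = 2*(1 - Phi(|z|)) = 0.195709.
Step 6: alpha = 0.05. fail to reject H0.

R = 6, z = -1.2939, p = 0.195709, fail to reject H0.


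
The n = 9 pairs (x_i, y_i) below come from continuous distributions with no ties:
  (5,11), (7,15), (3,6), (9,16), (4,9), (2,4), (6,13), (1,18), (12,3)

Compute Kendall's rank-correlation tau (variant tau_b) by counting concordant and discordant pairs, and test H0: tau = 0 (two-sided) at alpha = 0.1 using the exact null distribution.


Step 1: Enumerate the 36 unordered pairs (i,j) with i<j and classify each by sign(x_j-x_i) * sign(y_j-y_i).
  (1,2):dx=+2,dy=+4->C; (1,3):dx=-2,dy=-5->C; (1,4):dx=+4,dy=+5->C; (1,5):dx=-1,dy=-2->C
  (1,6):dx=-3,dy=-7->C; (1,7):dx=+1,dy=+2->C; (1,8):dx=-4,dy=+7->D; (1,9):dx=+7,dy=-8->D
  (2,3):dx=-4,dy=-9->C; (2,4):dx=+2,dy=+1->C; (2,5):dx=-3,dy=-6->C; (2,6):dx=-5,dy=-11->C
  (2,7):dx=-1,dy=-2->C; (2,8):dx=-6,dy=+3->D; (2,9):dx=+5,dy=-12->D; (3,4):dx=+6,dy=+10->C
  (3,5):dx=+1,dy=+3->C; (3,6):dx=-1,dy=-2->C; (3,7):dx=+3,dy=+7->C; (3,8):dx=-2,dy=+12->D
  (3,9):dx=+9,dy=-3->D; (4,5):dx=-5,dy=-7->C; (4,6):dx=-7,dy=-12->C; (4,7):dx=-3,dy=-3->C
  (4,8):dx=-8,dy=+2->D; (4,9):dx=+3,dy=-13->D; (5,6):dx=-2,dy=-5->C; (5,7):dx=+2,dy=+4->C
  (5,8):dx=-3,dy=+9->D; (5,9):dx=+8,dy=-6->D; (6,7):dx=+4,dy=+9->C; (6,8):dx=-1,dy=+14->D
  (6,9):dx=+10,dy=-1->D; (7,8):dx=-5,dy=+5->D; (7,9):dx=+6,dy=-10->D; (8,9):dx=+11,dy=-15->D
Step 2: C = 21, D = 15, total pairs = 36.
Step 3: tau = (C - D)/(n(n-1)/2) = (21 - 15)/36 = 0.166667.
Step 4: Exact two-sided p-value (enumerate n! = 362880 permutations of y under H0): p = 0.612202.
Step 5: alpha = 0.1. fail to reject H0.

tau_b = 0.1667 (C=21, D=15), p = 0.612202, fail to reject H0.


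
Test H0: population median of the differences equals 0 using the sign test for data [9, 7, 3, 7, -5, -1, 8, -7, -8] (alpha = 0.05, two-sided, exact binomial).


Step 1: Discard zero differences. Original n = 9; n_eff = number of nonzero differences = 9.
Nonzero differences (with sign): +9, +7, +3, +7, -5, -1, +8, -7, -8
Step 2: Count signs: positive = 5, negative = 4.
Step 3: Under H0: P(positive) = 0.5, so the number of positives S ~ Bin(9, 0.5).
Step 4: Two-sided exact p-value = sum of Bin(9,0.5) probabilities at or below the observed probability = 1.000000.
Step 5: alpha = 0.05. fail to reject H0.

n_eff = 9, pos = 5, neg = 4, p = 1.000000, fail to reject H0.


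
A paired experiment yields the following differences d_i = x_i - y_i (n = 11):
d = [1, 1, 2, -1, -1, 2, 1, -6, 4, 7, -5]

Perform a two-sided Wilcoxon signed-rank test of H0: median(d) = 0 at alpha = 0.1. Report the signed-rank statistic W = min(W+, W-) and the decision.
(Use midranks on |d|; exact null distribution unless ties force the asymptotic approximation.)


Step 1: Drop any zero differences (none here) and take |d_i|.
|d| = [1, 1, 2, 1, 1, 2, 1, 6, 4, 7, 5]
Step 2: Midrank |d_i| (ties get averaged ranks).
ranks: |1|->3, |1|->3, |2|->6.5, |1|->3, |1|->3, |2|->6.5, |1|->3, |6|->10, |4|->8, |7|->11, |5|->9
Step 3: Attach original signs; sum ranks with positive sign and with negative sign.
W+ = 3 + 3 + 6.5 + 6.5 + 3 + 8 + 11 = 41
W- = 3 + 3 + 10 + 9 = 25
(Check: W+ + W- = 66 should equal n(n+1)/2 = 66.)
Step 4: Test statistic W = min(W+, W-) = 25.
Step 5: Ties in |d|, so use the tie-corrected normal approximation.
        E[W] = n(n+1)/4 = 11*12/4 = 33.
        Tie groups: |d|=1 (t=5), |d|=2 (t=2); sum(t^3 - t) = 126.
        Var[W] = n(n+1)(2n+1)/24 - sum(t^3-t)/48 = 3036/24 - 126/48 = 123.875.
        z = (W - E[W]) / sqrt(Var[W]) = (25 - 33) / 11.1299 = -0.7188.
        Two-sided p = 2*Phi(z) = 0.472274.
Step 6: alpha = 0.1. fail to reject H0.

W+ = 41, W- = 25, W = min = 25, p = 0.472274, fail to reject H0.


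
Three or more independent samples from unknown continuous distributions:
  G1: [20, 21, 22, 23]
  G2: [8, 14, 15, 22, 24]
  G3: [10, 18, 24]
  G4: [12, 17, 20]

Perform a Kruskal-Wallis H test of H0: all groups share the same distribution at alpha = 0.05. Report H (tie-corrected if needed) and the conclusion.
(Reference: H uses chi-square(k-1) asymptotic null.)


Step 1: Combine all N = 15 observations and assign midranks.
sorted (value, group, rank): (8,G2,1), (10,G3,2), (12,G4,3), (14,G2,4), (15,G2,5), (17,G4,6), (18,G3,7), (20,G1,8.5), (20,G4,8.5), (21,G1,10), (22,G1,11.5), (22,G2,11.5), (23,G1,13), (24,G2,14.5), (24,G3,14.5)
Step 2: Sum ranks within each group.
R_1 = 43 (n_1 = 4)
R_2 = 36 (n_2 = 5)
R_3 = 23.5 (n_3 = 3)
R_4 = 17.5 (n_4 = 3)
Step 3: H = 12/(N(N+1)) * sum(R_i^2/n_i) - 3(N+1)
     = 12/(15*16) * (43^2/4 + 36^2/5 + 23.5^2/3 + 17.5^2/3) - 3*16
     = 0.050000 * 1007.62 - 48
     = 2.380833.
Step 4: Ties present; correction factor C = 1 - 18/(15^3 - 15) = 0.994643. Corrected H = 2.380833 / 0.994643 = 2.393656.
Step 5: Under H0, H ~ chi^2(3); p-value = 0.494817.
Step 6: alpha = 0.05. fail to reject H0.

H = 2.3937, df = 3, p = 0.494817, fail to reject H0.


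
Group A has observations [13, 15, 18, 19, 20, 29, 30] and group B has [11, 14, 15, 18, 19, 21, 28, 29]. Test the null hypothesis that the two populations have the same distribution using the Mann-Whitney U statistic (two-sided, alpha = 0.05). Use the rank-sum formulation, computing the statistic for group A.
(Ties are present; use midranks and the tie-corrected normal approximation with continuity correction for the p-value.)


Step 1: Combine and sort all 15 observations; assign midranks.
sorted (value, group): (11,Y), (13,X), (14,Y), (15,X), (15,Y), (18,X), (18,Y), (19,X), (19,Y), (20,X), (21,Y), (28,Y), (29,X), (29,Y), (30,X)
ranks: 11->1, 13->2, 14->3, 15->4.5, 15->4.5, 18->6.5, 18->6.5, 19->8.5, 19->8.5, 20->10, 21->11, 28->12, 29->13.5, 29->13.5, 30->15
Step 2: Rank sum for X: R1 = 2 + 4.5 + 6.5 + 8.5 + 10 + 13.5 + 15 = 60.
Step 3: U_X = R1 - n1(n1+1)/2 = 60 - 7*8/2 = 60 - 28 = 32.
       U_Y = n1*n2 - U_X = 56 - 32 = 24.
Step 4: Ties are present, so use the tie-corrected normal approximation (with continuity correction) for the p-value.
Step 5: p-value = 0.684375; compare to alpha = 0.05. fail to reject H0.

U_X = 32, p = 0.684375, fail to reject H0 at alpha = 0.05.


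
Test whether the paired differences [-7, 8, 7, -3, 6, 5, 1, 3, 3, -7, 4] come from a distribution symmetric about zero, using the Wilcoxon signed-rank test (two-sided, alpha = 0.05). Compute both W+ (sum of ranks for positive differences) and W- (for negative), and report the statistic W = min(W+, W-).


Step 1: Drop any zero differences (none here) and take |d_i|.
|d| = [7, 8, 7, 3, 6, 5, 1, 3, 3, 7, 4]
Step 2: Midrank |d_i| (ties get averaged ranks).
ranks: |7|->9, |8|->11, |7|->9, |3|->3, |6|->7, |5|->6, |1|->1, |3|->3, |3|->3, |7|->9, |4|->5
Step 3: Attach original signs; sum ranks with positive sign and with negative sign.
W+ = 11 + 9 + 7 + 6 + 1 + 3 + 3 + 5 = 45
W- = 9 + 3 + 9 = 21
(Check: W+ + W- = 66 should equal n(n+1)/2 = 66.)
Step 4: Test statistic W = min(W+, W-) = 21.
Step 5: Ties in |d|, so use the tie-corrected normal approximation.
        E[W] = n(n+1)/4 = 11*12/4 = 33.
        Tie groups: |d|=3 (t=3), |d|=7 (t=3); sum(t^3 - t) = 48.
        Var[W] = n(n+1)(2n+1)/24 - sum(t^3-t)/48 = 3036/24 - 48/48 = 125.5.
        z = (W - E[W]) / sqrt(Var[W]) = (21 - 33) / 11.2027 = -1.0712.
        Two-sided p = 2*Phi(z) = 0.284092.
Step 6: alpha = 0.05. fail to reject H0.

W+ = 45, W- = 21, W = min = 21, p = 0.284092, fail to reject H0.


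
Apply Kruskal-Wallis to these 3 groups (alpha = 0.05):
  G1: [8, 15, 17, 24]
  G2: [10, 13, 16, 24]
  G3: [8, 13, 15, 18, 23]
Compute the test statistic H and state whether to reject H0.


Step 1: Combine all N = 13 observations and assign midranks.
sorted (value, group, rank): (8,G1,1.5), (8,G3,1.5), (10,G2,3), (13,G2,4.5), (13,G3,4.5), (15,G1,6.5), (15,G3,6.5), (16,G2,8), (17,G1,9), (18,G3,10), (23,G3,11), (24,G1,12.5), (24,G2,12.5)
Step 2: Sum ranks within each group.
R_1 = 29.5 (n_1 = 4)
R_2 = 28 (n_2 = 4)
R_3 = 33.5 (n_3 = 5)
Step 3: H = 12/(N(N+1)) * sum(R_i^2/n_i) - 3(N+1)
     = 12/(13*14) * (29.5^2/4 + 28^2/4 + 33.5^2/5) - 3*14
     = 0.065934 * 638.013 - 42
     = 0.066758.
Step 4: Ties present; correction factor C = 1 - 24/(13^3 - 13) = 0.989011. Corrected H = 0.066758 / 0.989011 = 0.067500.
Step 5: Under H0, H ~ chi^2(2); p-value = 0.966813.
Step 6: alpha = 0.05. fail to reject H0.

H = 0.0675, df = 2, p = 0.966813, fail to reject H0.


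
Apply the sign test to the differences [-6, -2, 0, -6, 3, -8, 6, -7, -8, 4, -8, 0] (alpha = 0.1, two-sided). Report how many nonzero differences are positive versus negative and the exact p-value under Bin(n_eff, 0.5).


Step 1: Discard zero differences. Original n = 12; n_eff = number of nonzero differences = 10.
Nonzero differences (with sign): -6, -2, -6, +3, -8, +6, -7, -8, +4, -8
Step 2: Count signs: positive = 3, negative = 7.
Step 3: Under H0: P(positive) = 0.5, so the number of positives S ~ Bin(10, 0.5).
Step 4: Two-sided exact p-value = sum of Bin(10,0.5) probabilities at or below the observed probability = 0.343750.
Step 5: alpha = 0.1. fail to reject H0.

n_eff = 10, pos = 3, neg = 7, p = 0.343750, fail to reject H0.


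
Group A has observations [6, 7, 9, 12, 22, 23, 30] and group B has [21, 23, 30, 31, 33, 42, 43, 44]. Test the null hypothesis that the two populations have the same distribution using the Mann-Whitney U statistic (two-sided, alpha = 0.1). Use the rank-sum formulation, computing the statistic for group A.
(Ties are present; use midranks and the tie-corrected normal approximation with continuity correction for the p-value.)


Step 1: Combine and sort all 15 observations; assign midranks.
sorted (value, group): (6,X), (7,X), (9,X), (12,X), (21,Y), (22,X), (23,X), (23,Y), (30,X), (30,Y), (31,Y), (33,Y), (42,Y), (43,Y), (44,Y)
ranks: 6->1, 7->2, 9->3, 12->4, 21->5, 22->6, 23->7.5, 23->7.5, 30->9.5, 30->9.5, 31->11, 33->12, 42->13, 43->14, 44->15
Step 2: Rank sum for X: R1 = 1 + 2 + 3 + 4 + 6 + 7.5 + 9.5 = 33.
Step 3: U_X = R1 - n1(n1+1)/2 = 33 - 7*8/2 = 33 - 28 = 5.
       U_Y = n1*n2 - U_X = 56 - 5 = 51.
Step 4: Ties are present, so use the tie-corrected normal approximation (with continuity correction) for the p-value.
Step 5: p-value = 0.009093; compare to alpha = 0.1. reject H0.

U_X = 5, p = 0.009093, reject H0 at alpha = 0.1.


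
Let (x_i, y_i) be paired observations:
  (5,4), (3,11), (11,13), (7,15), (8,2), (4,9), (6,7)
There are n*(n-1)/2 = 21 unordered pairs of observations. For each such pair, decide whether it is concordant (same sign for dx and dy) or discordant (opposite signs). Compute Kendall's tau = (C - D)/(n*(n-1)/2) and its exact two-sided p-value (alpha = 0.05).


Step 1: Enumerate the 21 unordered pairs (i,j) with i<j and classify each by sign(x_j-x_i) * sign(y_j-y_i).
  (1,2):dx=-2,dy=+7->D; (1,3):dx=+6,dy=+9->C; (1,4):dx=+2,dy=+11->C; (1,5):dx=+3,dy=-2->D
  (1,6):dx=-1,dy=+5->D; (1,7):dx=+1,dy=+3->C; (2,3):dx=+8,dy=+2->C; (2,4):dx=+4,dy=+4->C
  (2,5):dx=+5,dy=-9->D; (2,6):dx=+1,dy=-2->D; (2,7):dx=+3,dy=-4->D; (3,4):dx=-4,dy=+2->D
  (3,5):dx=-3,dy=-11->C; (3,6):dx=-7,dy=-4->C; (3,7):dx=-5,dy=-6->C; (4,5):dx=+1,dy=-13->D
  (4,6):dx=-3,dy=-6->C; (4,7):dx=-1,dy=-8->C; (5,6):dx=-4,dy=+7->D; (5,7):dx=-2,dy=+5->D
  (6,7):dx=+2,dy=-2->D
Step 2: C = 10, D = 11, total pairs = 21.
Step 3: tau = (C - D)/(n(n-1)/2) = (10 - 11)/21 = -0.047619.
Step 4: Exact two-sided p-value (enumerate n! = 5040 permutations of y under H0): p = 1.000000.
Step 5: alpha = 0.05. fail to reject H0.

tau_b = -0.0476 (C=10, D=11), p = 1.000000, fail to reject H0.


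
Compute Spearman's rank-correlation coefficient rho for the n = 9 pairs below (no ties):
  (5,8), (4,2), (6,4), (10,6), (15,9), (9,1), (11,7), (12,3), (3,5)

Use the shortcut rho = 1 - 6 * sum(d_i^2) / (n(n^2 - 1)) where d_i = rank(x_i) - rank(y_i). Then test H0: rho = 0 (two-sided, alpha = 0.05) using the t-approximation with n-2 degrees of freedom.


Step 1: Rank x and y separately (midranks; no ties here).
rank(x): 5->3, 4->2, 6->4, 10->6, 15->9, 9->5, 11->7, 12->8, 3->1
rank(y): 8->8, 2->2, 4->4, 6->6, 9->9, 1->1, 7->7, 3->3, 5->5
Step 2: d_i = R_x(i) - R_y(i); compute d_i^2.
  (3-8)^2=25, (2-2)^2=0, (4-4)^2=0, (6-6)^2=0, (9-9)^2=0, (5-1)^2=16, (7-7)^2=0, (8-3)^2=25, (1-5)^2=16
sum(d^2) = 82.
Step 3: rho = 1 - 6*82 / (9*(9^2 - 1)) = 1 - 492/720 = 0.316667.
Step 4: Under H0, t = rho * sqrt((n-2)/(1-rho^2)) = 0.8833 ~ t(7).
Step 5: Two-sided p-value from the t-distribution with 7 df = 0.406397.
Step 6: alpha = 0.05. fail to reject H0.

rho = 0.3167, p = 0.406397, fail to reject H0 at alpha = 0.05.


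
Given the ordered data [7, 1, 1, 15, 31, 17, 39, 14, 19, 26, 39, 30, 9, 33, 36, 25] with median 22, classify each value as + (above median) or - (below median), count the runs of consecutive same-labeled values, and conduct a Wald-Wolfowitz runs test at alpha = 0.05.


Step 1: Compute median = 22; label A = above, B = below.
Labels in order: BBBBABABBAAABAAA  (n_A = 8, n_B = 8)
Step 2: Count runs R = 8.
Step 3: Under H0 (random ordering), E[R] = 2*n_A*n_B/(n_A+n_B) + 1 = 2*8*8/16 + 1 = 9.0000.
        Var[R] = 2*n_A*n_B*(2*n_A*n_B - n_A - n_B) / ((n_A+n_B)^2 * (n_A+n_B-1)) = 14336/3840 = 3.7333.
        SD[R] = 1.9322.
Step 4: Continuity-corrected z = (R + 0.5 - E[R]) / SD[R] = (8 + 0.5 - 9.0000) / 1.9322 = -0.2588.
Step 5: Two-sided p-value via normal approximation = 2*(1 - Phi(|z|)) = 0.795809.
Step 6: alpha = 0.05. fail to reject H0.

R = 8, z = -0.2588, p = 0.795809, fail to reject H0.


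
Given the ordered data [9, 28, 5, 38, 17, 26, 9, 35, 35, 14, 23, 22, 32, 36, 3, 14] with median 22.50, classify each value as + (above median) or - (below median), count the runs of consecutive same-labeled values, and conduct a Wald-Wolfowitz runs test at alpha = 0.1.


Step 1: Compute median = 22.50; label A = above, B = below.
Labels in order: BABABABAABABAABB  (n_A = 8, n_B = 8)
Step 2: Count runs R = 13.
Step 3: Under H0 (random ordering), E[R] = 2*n_A*n_B/(n_A+n_B) + 1 = 2*8*8/16 + 1 = 9.0000.
        Var[R] = 2*n_A*n_B*(2*n_A*n_B - n_A - n_B) / ((n_A+n_B)^2 * (n_A+n_B-1)) = 14336/3840 = 3.7333.
        SD[R] = 1.9322.
Step 4: Continuity-corrected z = (R - 0.5 - E[R]) / SD[R] = (13 - 0.5 - 9.0000) / 1.9322 = 1.8114.
Step 5: Two-sided p-value via normal approximation = 2*(1 - Phi(|z|)) = 0.070076.
Step 6: alpha = 0.1. reject H0.

R = 13, z = 1.8114, p = 0.070076, reject H0.


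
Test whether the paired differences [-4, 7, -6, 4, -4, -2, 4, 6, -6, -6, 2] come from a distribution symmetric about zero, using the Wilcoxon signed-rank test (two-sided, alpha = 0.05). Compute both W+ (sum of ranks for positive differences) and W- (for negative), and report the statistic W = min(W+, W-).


Step 1: Drop any zero differences (none here) and take |d_i|.
|d| = [4, 7, 6, 4, 4, 2, 4, 6, 6, 6, 2]
Step 2: Midrank |d_i| (ties get averaged ranks).
ranks: |4|->4.5, |7|->11, |6|->8.5, |4|->4.5, |4|->4.5, |2|->1.5, |4|->4.5, |6|->8.5, |6|->8.5, |6|->8.5, |2|->1.5
Step 3: Attach original signs; sum ranks with positive sign and with negative sign.
W+ = 11 + 4.5 + 4.5 + 8.5 + 1.5 = 30
W- = 4.5 + 8.5 + 4.5 + 1.5 + 8.5 + 8.5 = 36
(Check: W+ + W- = 66 should equal n(n+1)/2 = 66.)
Step 4: Test statistic W = min(W+, W-) = 30.
Step 5: Ties in |d|, so use the tie-corrected normal approximation.
        E[W] = n(n+1)/4 = 11*12/4 = 33.
        Tie groups: |d|=2 (t=2), |d|=4 (t=4), |d|=6 (t=4); sum(t^3 - t) = 126.
        Var[W] = n(n+1)(2n+1)/24 - sum(t^3-t)/48 = 3036/24 - 126/48 = 123.875.
        z = (W - E[W]) / sqrt(Var[W]) = (30 - 33) / 11.1299 = -0.2695.
        Two-sided p = 2*Phi(z) = 0.787511.
Step 6: alpha = 0.05. fail to reject H0.

W+ = 30, W- = 36, W = min = 30, p = 0.787511, fail to reject H0.


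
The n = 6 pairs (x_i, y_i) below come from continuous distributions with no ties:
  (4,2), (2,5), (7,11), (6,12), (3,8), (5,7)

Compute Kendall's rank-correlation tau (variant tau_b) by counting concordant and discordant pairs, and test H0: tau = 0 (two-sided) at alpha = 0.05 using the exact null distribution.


Step 1: Enumerate the 15 unordered pairs (i,j) with i<j and classify each by sign(x_j-x_i) * sign(y_j-y_i).
  (1,2):dx=-2,dy=+3->D; (1,3):dx=+3,dy=+9->C; (1,4):dx=+2,dy=+10->C; (1,5):dx=-1,dy=+6->D
  (1,6):dx=+1,dy=+5->C; (2,3):dx=+5,dy=+6->C; (2,4):dx=+4,dy=+7->C; (2,5):dx=+1,dy=+3->C
  (2,6):dx=+3,dy=+2->C; (3,4):dx=-1,dy=+1->D; (3,5):dx=-4,dy=-3->C; (3,6):dx=-2,dy=-4->C
  (4,5):dx=-3,dy=-4->C; (4,6):dx=-1,dy=-5->C; (5,6):dx=+2,dy=-1->D
Step 2: C = 11, D = 4, total pairs = 15.
Step 3: tau = (C - D)/(n(n-1)/2) = (11 - 4)/15 = 0.466667.
Step 4: Exact two-sided p-value (enumerate n! = 720 permutations of y under H0): p = 0.272222.
Step 5: alpha = 0.05. fail to reject H0.

tau_b = 0.4667 (C=11, D=4), p = 0.272222, fail to reject H0.


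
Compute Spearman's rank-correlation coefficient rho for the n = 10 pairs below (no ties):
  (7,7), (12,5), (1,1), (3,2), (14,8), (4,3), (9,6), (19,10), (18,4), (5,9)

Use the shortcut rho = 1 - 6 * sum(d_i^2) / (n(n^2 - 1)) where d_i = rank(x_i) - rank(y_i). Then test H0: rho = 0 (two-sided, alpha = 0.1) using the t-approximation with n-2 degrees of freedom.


Step 1: Rank x and y separately (midranks; no ties here).
rank(x): 7->5, 12->7, 1->1, 3->2, 14->8, 4->3, 9->6, 19->10, 18->9, 5->4
rank(y): 7->7, 5->5, 1->1, 2->2, 8->8, 3->3, 6->6, 10->10, 4->4, 9->9
Step 2: d_i = R_x(i) - R_y(i); compute d_i^2.
  (5-7)^2=4, (7-5)^2=4, (1-1)^2=0, (2-2)^2=0, (8-8)^2=0, (3-3)^2=0, (6-6)^2=0, (10-10)^2=0, (9-4)^2=25, (4-9)^2=25
sum(d^2) = 58.
Step 3: rho = 1 - 6*58 / (10*(10^2 - 1)) = 1 - 348/990 = 0.648485.
Step 4: Under H0, t = rho * sqrt((n-2)/(1-rho^2)) = 2.4095 ~ t(8).
Step 5: Two-sided p-value from the t-distribution with 8 df = 0.042540.
Step 6: alpha = 0.1. reject H0.

rho = 0.6485, p = 0.042540, reject H0 at alpha = 0.1.


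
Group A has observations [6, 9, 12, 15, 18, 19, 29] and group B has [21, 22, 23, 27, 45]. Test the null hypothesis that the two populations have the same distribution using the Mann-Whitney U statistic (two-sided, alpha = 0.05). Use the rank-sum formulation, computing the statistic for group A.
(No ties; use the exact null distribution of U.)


Step 1: Combine and sort all 12 observations; assign midranks.
sorted (value, group): (6,X), (9,X), (12,X), (15,X), (18,X), (19,X), (21,Y), (22,Y), (23,Y), (27,Y), (29,X), (45,Y)
ranks: 6->1, 9->2, 12->3, 15->4, 18->5, 19->6, 21->7, 22->8, 23->9, 27->10, 29->11, 45->12
Step 2: Rank sum for X: R1 = 1 + 2 + 3 + 4 + 5 + 6 + 11 = 32.
Step 3: U_X = R1 - n1(n1+1)/2 = 32 - 7*8/2 = 32 - 28 = 4.
       U_Y = n1*n2 - U_X = 35 - 4 = 31.
Step 4: No ties, so the exact null distribution of U (based on enumerating the C(12,7) = 792 equally likely rank assignments) gives the two-sided p-value.
Step 5: p-value = 0.030303; compare to alpha = 0.05. reject H0.

U_X = 4, p = 0.030303, reject H0 at alpha = 0.05.


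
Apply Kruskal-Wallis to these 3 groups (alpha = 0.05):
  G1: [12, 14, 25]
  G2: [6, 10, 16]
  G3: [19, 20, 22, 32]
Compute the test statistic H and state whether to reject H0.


Step 1: Combine all N = 10 observations and assign midranks.
sorted (value, group, rank): (6,G2,1), (10,G2,2), (12,G1,3), (14,G1,4), (16,G2,5), (19,G3,6), (20,G3,7), (22,G3,8), (25,G1,9), (32,G3,10)
Step 2: Sum ranks within each group.
R_1 = 16 (n_1 = 3)
R_2 = 8 (n_2 = 3)
R_3 = 31 (n_3 = 4)
Step 3: H = 12/(N(N+1)) * sum(R_i^2/n_i) - 3(N+1)
     = 12/(10*11) * (16^2/3 + 8^2/3 + 31^2/4) - 3*11
     = 0.109091 * 346.917 - 33
     = 4.845455.
Step 4: No ties, so H is used without correction.
Step 5: Under H0, H ~ chi^2(2); p-value = 0.088679.
Step 6: alpha = 0.05. fail to reject H0.

H = 4.8455, df = 2, p = 0.088679, fail to reject H0.


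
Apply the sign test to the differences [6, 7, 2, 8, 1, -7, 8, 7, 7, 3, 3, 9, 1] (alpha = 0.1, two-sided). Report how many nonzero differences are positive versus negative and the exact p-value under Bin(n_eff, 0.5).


Step 1: Discard zero differences. Original n = 13; n_eff = number of nonzero differences = 13.
Nonzero differences (with sign): +6, +7, +2, +8, +1, -7, +8, +7, +7, +3, +3, +9, +1
Step 2: Count signs: positive = 12, negative = 1.
Step 3: Under H0: P(positive) = 0.5, so the number of positives S ~ Bin(13, 0.5).
Step 4: Two-sided exact p-value = sum of Bin(13,0.5) probabilities at or below the observed probability = 0.003418.
Step 5: alpha = 0.1. reject H0.

n_eff = 13, pos = 12, neg = 1, p = 0.003418, reject H0.


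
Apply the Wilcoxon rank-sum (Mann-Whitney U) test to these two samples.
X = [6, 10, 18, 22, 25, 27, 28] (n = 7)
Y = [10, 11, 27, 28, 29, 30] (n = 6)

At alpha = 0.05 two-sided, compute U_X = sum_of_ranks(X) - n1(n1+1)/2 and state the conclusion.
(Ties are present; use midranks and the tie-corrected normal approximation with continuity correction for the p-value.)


Step 1: Combine and sort all 13 observations; assign midranks.
sorted (value, group): (6,X), (10,X), (10,Y), (11,Y), (18,X), (22,X), (25,X), (27,X), (27,Y), (28,X), (28,Y), (29,Y), (30,Y)
ranks: 6->1, 10->2.5, 10->2.5, 11->4, 18->5, 22->6, 25->7, 27->8.5, 27->8.5, 28->10.5, 28->10.5, 29->12, 30->13
Step 2: Rank sum for X: R1 = 1 + 2.5 + 5 + 6 + 7 + 8.5 + 10.5 = 40.5.
Step 3: U_X = R1 - n1(n1+1)/2 = 40.5 - 7*8/2 = 40.5 - 28 = 12.5.
       U_Y = n1*n2 - U_X = 42 - 12.5 = 29.5.
Step 4: Ties are present, so use the tie-corrected normal approximation (with continuity correction) for the p-value.
Step 5: p-value = 0.251135; compare to alpha = 0.05. fail to reject H0.

U_X = 12.5, p = 0.251135, fail to reject H0 at alpha = 0.05.


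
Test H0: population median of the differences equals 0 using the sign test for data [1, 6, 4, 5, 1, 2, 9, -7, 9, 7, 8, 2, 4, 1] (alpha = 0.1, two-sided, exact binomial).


Step 1: Discard zero differences. Original n = 14; n_eff = number of nonzero differences = 14.
Nonzero differences (with sign): +1, +6, +4, +5, +1, +2, +9, -7, +9, +7, +8, +2, +4, +1
Step 2: Count signs: positive = 13, negative = 1.
Step 3: Under H0: P(positive) = 0.5, so the number of positives S ~ Bin(14, 0.5).
Step 4: Two-sided exact p-value = sum of Bin(14,0.5) probabilities at or below the observed probability = 0.001831.
Step 5: alpha = 0.1. reject H0.

n_eff = 14, pos = 13, neg = 1, p = 0.001831, reject H0.


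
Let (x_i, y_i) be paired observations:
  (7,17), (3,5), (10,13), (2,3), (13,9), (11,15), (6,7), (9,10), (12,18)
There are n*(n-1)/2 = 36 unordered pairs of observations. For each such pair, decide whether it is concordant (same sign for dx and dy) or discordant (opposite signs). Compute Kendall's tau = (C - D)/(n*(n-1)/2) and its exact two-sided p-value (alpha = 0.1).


Step 1: Enumerate the 36 unordered pairs (i,j) with i<j and classify each by sign(x_j-x_i) * sign(y_j-y_i).
  (1,2):dx=-4,dy=-12->C; (1,3):dx=+3,dy=-4->D; (1,4):dx=-5,dy=-14->C; (1,5):dx=+6,dy=-8->D
  (1,6):dx=+4,dy=-2->D; (1,7):dx=-1,dy=-10->C; (1,8):dx=+2,dy=-7->D; (1,9):dx=+5,dy=+1->C
  (2,3):dx=+7,dy=+8->C; (2,4):dx=-1,dy=-2->C; (2,5):dx=+10,dy=+4->C; (2,6):dx=+8,dy=+10->C
  (2,7):dx=+3,dy=+2->C; (2,8):dx=+6,dy=+5->C; (2,9):dx=+9,dy=+13->C; (3,4):dx=-8,dy=-10->C
  (3,5):dx=+3,dy=-4->D; (3,6):dx=+1,dy=+2->C; (3,7):dx=-4,dy=-6->C; (3,8):dx=-1,dy=-3->C
  (3,9):dx=+2,dy=+5->C; (4,5):dx=+11,dy=+6->C; (4,6):dx=+9,dy=+12->C; (4,7):dx=+4,dy=+4->C
  (4,8):dx=+7,dy=+7->C; (4,9):dx=+10,dy=+15->C; (5,6):dx=-2,dy=+6->D; (5,7):dx=-7,dy=-2->C
  (5,8):dx=-4,dy=+1->D; (5,9):dx=-1,dy=+9->D; (6,7):dx=-5,dy=-8->C; (6,8):dx=-2,dy=-5->C
  (6,9):dx=+1,dy=+3->C; (7,8):dx=+3,dy=+3->C; (7,9):dx=+6,dy=+11->C; (8,9):dx=+3,dy=+8->C
Step 2: C = 28, D = 8, total pairs = 36.
Step 3: tau = (C - D)/(n(n-1)/2) = (28 - 8)/36 = 0.555556.
Step 4: Exact two-sided p-value (enumerate n! = 362880 permutations of y under H0): p = 0.044615.
Step 5: alpha = 0.1. reject H0.

tau_b = 0.5556 (C=28, D=8), p = 0.044615, reject H0.


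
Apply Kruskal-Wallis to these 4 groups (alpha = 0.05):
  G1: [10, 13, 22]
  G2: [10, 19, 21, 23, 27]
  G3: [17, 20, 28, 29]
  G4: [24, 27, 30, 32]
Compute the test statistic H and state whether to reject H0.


Step 1: Combine all N = 16 observations and assign midranks.
sorted (value, group, rank): (10,G1,1.5), (10,G2,1.5), (13,G1,3), (17,G3,4), (19,G2,5), (20,G3,6), (21,G2,7), (22,G1,8), (23,G2,9), (24,G4,10), (27,G2,11.5), (27,G4,11.5), (28,G3,13), (29,G3,14), (30,G4,15), (32,G4,16)
Step 2: Sum ranks within each group.
R_1 = 12.5 (n_1 = 3)
R_2 = 34 (n_2 = 5)
R_3 = 37 (n_3 = 4)
R_4 = 52.5 (n_4 = 4)
Step 3: H = 12/(N(N+1)) * sum(R_i^2/n_i) - 3(N+1)
     = 12/(16*17) * (12.5^2/3 + 34^2/5 + 37^2/4 + 52.5^2/4) - 3*17
     = 0.044118 * 1314.6 - 51
     = 6.996875.
Step 4: Ties present; correction factor C = 1 - 12/(16^3 - 16) = 0.997059. Corrected H = 6.996875 / 0.997059 = 7.017515.
Step 5: Under H0, H ~ chi^2(3); p-value = 0.071342.
Step 6: alpha = 0.05. fail to reject H0.

H = 7.0175, df = 3, p = 0.071342, fail to reject H0.


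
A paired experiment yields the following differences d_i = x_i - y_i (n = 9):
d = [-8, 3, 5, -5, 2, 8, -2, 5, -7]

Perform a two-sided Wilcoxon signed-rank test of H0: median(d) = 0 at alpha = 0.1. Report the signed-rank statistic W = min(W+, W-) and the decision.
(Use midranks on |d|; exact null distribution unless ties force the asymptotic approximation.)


Step 1: Drop any zero differences (none here) and take |d_i|.
|d| = [8, 3, 5, 5, 2, 8, 2, 5, 7]
Step 2: Midrank |d_i| (ties get averaged ranks).
ranks: |8|->8.5, |3|->3, |5|->5, |5|->5, |2|->1.5, |8|->8.5, |2|->1.5, |5|->5, |7|->7
Step 3: Attach original signs; sum ranks with positive sign and with negative sign.
W+ = 3 + 5 + 1.5 + 8.5 + 5 = 23
W- = 8.5 + 5 + 1.5 + 7 = 22
(Check: W+ + W- = 45 should equal n(n+1)/2 = 45.)
Step 4: Test statistic W = min(W+, W-) = 22.
Step 5: Ties in |d|, so use the tie-corrected normal approximation.
        E[W] = n(n+1)/4 = 9*10/4 = 22.5.
        Tie groups: |d|=2 (t=2), |d|=5 (t=3), |d|=8 (t=2); sum(t^3 - t) = 36.
        Var[W] = n(n+1)(2n+1)/24 - sum(t^3-t)/48 = 1710/24 - 36/48 = 70.5.
        z = (W - E[W]) / sqrt(Var[W]) = (22 - 22.5) / 8.3964 = -0.0595.
        Two-sided p = 2*Phi(z) = 0.952515.
Step 6: alpha = 0.1. fail to reject H0.

W+ = 23, W- = 22, W = min = 22, p = 0.952515, fail to reject H0.


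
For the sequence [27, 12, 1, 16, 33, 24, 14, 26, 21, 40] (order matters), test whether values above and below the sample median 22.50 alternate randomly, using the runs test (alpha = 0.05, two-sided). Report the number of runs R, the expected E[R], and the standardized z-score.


Step 1: Compute median = 22.50; label A = above, B = below.
Labels in order: ABBBAABABA  (n_A = 5, n_B = 5)
Step 2: Count runs R = 7.
Step 3: Under H0 (random ordering), E[R] = 2*n_A*n_B/(n_A+n_B) + 1 = 2*5*5/10 + 1 = 6.0000.
        Var[R] = 2*n_A*n_B*(2*n_A*n_B - n_A - n_B) / ((n_A+n_B)^2 * (n_A+n_B-1)) = 2000/900 = 2.2222.
        SD[R] = 1.4907.
Step 4: Continuity-corrected z = (R - 0.5 - E[R]) / SD[R] = (7 - 0.5 - 6.0000) / 1.4907 = 0.3354.
Step 5: Two-sided p-value via normal approximation = 2*(1 - Phi(|z|)) = 0.737316.
Step 6: alpha = 0.05. fail to reject H0.

R = 7, z = 0.3354, p = 0.737316, fail to reject H0.


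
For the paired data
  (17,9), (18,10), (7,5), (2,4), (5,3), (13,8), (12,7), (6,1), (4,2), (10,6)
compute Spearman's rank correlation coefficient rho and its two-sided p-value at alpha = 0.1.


Step 1: Rank x and y separately (midranks; no ties here).
rank(x): 17->9, 18->10, 7->5, 2->1, 5->3, 13->8, 12->7, 6->4, 4->2, 10->6
rank(y): 9->9, 10->10, 5->5, 4->4, 3->3, 8->8, 7->7, 1->1, 2->2, 6->6
Step 2: d_i = R_x(i) - R_y(i); compute d_i^2.
  (9-9)^2=0, (10-10)^2=0, (5-5)^2=0, (1-4)^2=9, (3-3)^2=0, (8-8)^2=0, (7-7)^2=0, (4-1)^2=9, (2-2)^2=0, (6-6)^2=0
sum(d^2) = 18.
Step 3: rho = 1 - 6*18 / (10*(10^2 - 1)) = 1 - 108/990 = 0.890909.
Step 4: Under H0, t = rho * sqrt((n-2)/(1-rho^2)) = 5.5482 ~ t(8).
Step 5: Two-sided p-value from the t-distribution with 8 df = 0.000542.
Step 6: alpha = 0.1. reject H0.

rho = 0.8909, p = 0.000542, reject H0 at alpha = 0.1.


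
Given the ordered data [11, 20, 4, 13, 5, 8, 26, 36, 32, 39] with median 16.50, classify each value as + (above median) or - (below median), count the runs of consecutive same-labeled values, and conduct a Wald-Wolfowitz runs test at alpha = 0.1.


Step 1: Compute median = 16.50; label A = above, B = below.
Labels in order: BABBBBAAAA  (n_A = 5, n_B = 5)
Step 2: Count runs R = 4.
Step 3: Under H0 (random ordering), E[R] = 2*n_A*n_B/(n_A+n_B) + 1 = 2*5*5/10 + 1 = 6.0000.
        Var[R] = 2*n_A*n_B*(2*n_A*n_B - n_A - n_B) / ((n_A+n_B)^2 * (n_A+n_B-1)) = 2000/900 = 2.2222.
        SD[R] = 1.4907.
Step 4: Continuity-corrected z = (R + 0.5 - E[R]) / SD[R] = (4 + 0.5 - 6.0000) / 1.4907 = -1.0062.
Step 5: Two-sided p-value via normal approximation = 2*(1 - Phi(|z|)) = 0.314305.
Step 6: alpha = 0.1. fail to reject H0.

R = 4, z = -1.0062, p = 0.314305, fail to reject H0.


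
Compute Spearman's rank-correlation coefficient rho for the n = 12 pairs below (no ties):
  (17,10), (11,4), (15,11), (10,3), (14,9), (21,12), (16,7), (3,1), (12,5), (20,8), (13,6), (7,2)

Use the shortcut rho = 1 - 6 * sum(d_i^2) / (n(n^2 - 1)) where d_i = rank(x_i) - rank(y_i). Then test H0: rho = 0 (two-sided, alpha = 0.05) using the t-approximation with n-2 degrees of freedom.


Step 1: Rank x and y separately (midranks; no ties here).
rank(x): 17->10, 11->4, 15->8, 10->3, 14->7, 21->12, 16->9, 3->1, 12->5, 20->11, 13->6, 7->2
rank(y): 10->10, 4->4, 11->11, 3->3, 9->9, 12->12, 7->7, 1->1, 5->5, 8->8, 6->6, 2->2
Step 2: d_i = R_x(i) - R_y(i); compute d_i^2.
  (10-10)^2=0, (4-4)^2=0, (8-11)^2=9, (3-3)^2=0, (7-9)^2=4, (12-12)^2=0, (9-7)^2=4, (1-1)^2=0, (5-5)^2=0, (11-8)^2=9, (6-6)^2=0, (2-2)^2=0
sum(d^2) = 26.
Step 3: rho = 1 - 6*26 / (12*(12^2 - 1)) = 1 - 156/1716 = 0.909091.
Step 4: Under H0, t = rho * sqrt((n-2)/(1-rho^2)) = 6.9007 ~ t(10).
Step 5: Two-sided p-value from the t-distribution with 10 df = 0.000042.
Step 6: alpha = 0.05. reject H0.

rho = 0.9091, p = 0.000042, reject H0 at alpha = 0.05.


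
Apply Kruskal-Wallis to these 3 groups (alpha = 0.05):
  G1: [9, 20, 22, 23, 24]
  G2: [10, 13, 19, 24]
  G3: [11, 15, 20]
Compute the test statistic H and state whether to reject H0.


Step 1: Combine all N = 12 observations and assign midranks.
sorted (value, group, rank): (9,G1,1), (10,G2,2), (11,G3,3), (13,G2,4), (15,G3,5), (19,G2,6), (20,G1,7.5), (20,G3,7.5), (22,G1,9), (23,G1,10), (24,G1,11.5), (24,G2,11.5)
Step 2: Sum ranks within each group.
R_1 = 39 (n_1 = 5)
R_2 = 23.5 (n_2 = 4)
R_3 = 15.5 (n_3 = 3)
Step 3: H = 12/(N(N+1)) * sum(R_i^2/n_i) - 3(N+1)
     = 12/(12*13) * (39^2/5 + 23.5^2/4 + 15.5^2/3) - 3*13
     = 0.076923 * 522.346 - 39
     = 1.180449.
Step 4: Ties present; correction factor C = 1 - 12/(12^3 - 12) = 0.993007. Corrected H = 1.180449 / 0.993007 = 1.188762.
Step 5: Under H0, H ~ chi^2(2); p-value = 0.551904.
Step 6: alpha = 0.05. fail to reject H0.

H = 1.1888, df = 2, p = 0.551904, fail to reject H0.


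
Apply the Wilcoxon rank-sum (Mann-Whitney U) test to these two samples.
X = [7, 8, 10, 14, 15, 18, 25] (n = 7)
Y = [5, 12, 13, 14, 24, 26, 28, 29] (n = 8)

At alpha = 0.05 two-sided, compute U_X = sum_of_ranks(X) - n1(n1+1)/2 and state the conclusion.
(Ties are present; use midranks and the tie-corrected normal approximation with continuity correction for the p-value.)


Step 1: Combine and sort all 15 observations; assign midranks.
sorted (value, group): (5,Y), (7,X), (8,X), (10,X), (12,Y), (13,Y), (14,X), (14,Y), (15,X), (18,X), (24,Y), (25,X), (26,Y), (28,Y), (29,Y)
ranks: 5->1, 7->2, 8->3, 10->4, 12->5, 13->6, 14->7.5, 14->7.5, 15->9, 18->10, 24->11, 25->12, 26->13, 28->14, 29->15
Step 2: Rank sum for X: R1 = 2 + 3 + 4 + 7.5 + 9 + 10 + 12 = 47.5.
Step 3: U_X = R1 - n1(n1+1)/2 = 47.5 - 7*8/2 = 47.5 - 28 = 19.5.
       U_Y = n1*n2 - U_X = 56 - 19.5 = 36.5.
Step 4: Ties are present, so use the tie-corrected normal approximation (with continuity correction) for the p-value.
Step 5: p-value = 0.354109; compare to alpha = 0.05. fail to reject H0.

U_X = 19.5, p = 0.354109, fail to reject H0 at alpha = 0.05.
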